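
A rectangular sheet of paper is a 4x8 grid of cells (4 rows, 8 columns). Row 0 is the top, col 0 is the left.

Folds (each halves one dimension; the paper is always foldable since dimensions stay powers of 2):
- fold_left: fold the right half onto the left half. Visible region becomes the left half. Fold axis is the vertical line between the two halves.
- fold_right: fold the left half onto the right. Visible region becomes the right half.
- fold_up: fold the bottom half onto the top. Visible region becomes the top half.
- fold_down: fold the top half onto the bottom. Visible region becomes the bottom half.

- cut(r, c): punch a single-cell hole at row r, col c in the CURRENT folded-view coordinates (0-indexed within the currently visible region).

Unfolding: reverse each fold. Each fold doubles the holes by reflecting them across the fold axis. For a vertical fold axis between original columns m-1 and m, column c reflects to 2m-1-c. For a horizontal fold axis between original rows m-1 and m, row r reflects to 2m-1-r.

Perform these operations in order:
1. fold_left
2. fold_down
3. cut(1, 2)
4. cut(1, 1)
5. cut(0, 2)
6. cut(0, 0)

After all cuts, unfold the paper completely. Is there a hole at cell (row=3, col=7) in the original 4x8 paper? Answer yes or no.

Answer: no

Derivation:
Op 1 fold_left: fold axis v@4; visible region now rows[0,4) x cols[0,4) = 4x4
Op 2 fold_down: fold axis h@2; visible region now rows[2,4) x cols[0,4) = 2x4
Op 3 cut(1, 2): punch at orig (3,2); cuts so far [(3, 2)]; region rows[2,4) x cols[0,4) = 2x4
Op 4 cut(1, 1): punch at orig (3,1); cuts so far [(3, 1), (3, 2)]; region rows[2,4) x cols[0,4) = 2x4
Op 5 cut(0, 2): punch at orig (2,2); cuts so far [(2, 2), (3, 1), (3, 2)]; region rows[2,4) x cols[0,4) = 2x4
Op 6 cut(0, 0): punch at orig (2,0); cuts so far [(2, 0), (2, 2), (3, 1), (3, 2)]; region rows[2,4) x cols[0,4) = 2x4
Unfold 1 (reflect across h@2): 8 holes -> [(0, 1), (0, 2), (1, 0), (1, 2), (2, 0), (2, 2), (3, 1), (3, 2)]
Unfold 2 (reflect across v@4): 16 holes -> [(0, 1), (0, 2), (0, 5), (0, 6), (1, 0), (1, 2), (1, 5), (1, 7), (2, 0), (2, 2), (2, 5), (2, 7), (3, 1), (3, 2), (3, 5), (3, 6)]
Holes: [(0, 1), (0, 2), (0, 5), (0, 6), (1, 0), (1, 2), (1, 5), (1, 7), (2, 0), (2, 2), (2, 5), (2, 7), (3, 1), (3, 2), (3, 5), (3, 6)]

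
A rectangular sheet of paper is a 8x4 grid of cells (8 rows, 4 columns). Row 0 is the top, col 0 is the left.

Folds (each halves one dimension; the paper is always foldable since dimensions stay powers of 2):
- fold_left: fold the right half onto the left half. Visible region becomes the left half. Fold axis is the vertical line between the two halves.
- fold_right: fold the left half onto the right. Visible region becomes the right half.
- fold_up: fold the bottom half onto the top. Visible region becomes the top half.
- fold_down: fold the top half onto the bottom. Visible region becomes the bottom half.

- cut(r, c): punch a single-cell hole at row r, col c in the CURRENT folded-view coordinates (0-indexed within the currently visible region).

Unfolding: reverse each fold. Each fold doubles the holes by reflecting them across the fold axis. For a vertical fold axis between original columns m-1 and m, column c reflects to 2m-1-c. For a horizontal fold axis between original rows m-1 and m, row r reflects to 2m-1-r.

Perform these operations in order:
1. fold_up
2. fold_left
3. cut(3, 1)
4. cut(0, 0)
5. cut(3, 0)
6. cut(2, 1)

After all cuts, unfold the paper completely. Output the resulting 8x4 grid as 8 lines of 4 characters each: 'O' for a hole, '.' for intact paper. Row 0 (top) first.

Op 1 fold_up: fold axis h@4; visible region now rows[0,4) x cols[0,4) = 4x4
Op 2 fold_left: fold axis v@2; visible region now rows[0,4) x cols[0,2) = 4x2
Op 3 cut(3, 1): punch at orig (3,1); cuts so far [(3, 1)]; region rows[0,4) x cols[0,2) = 4x2
Op 4 cut(0, 0): punch at orig (0,0); cuts so far [(0, 0), (3, 1)]; region rows[0,4) x cols[0,2) = 4x2
Op 5 cut(3, 0): punch at orig (3,0); cuts so far [(0, 0), (3, 0), (3, 1)]; region rows[0,4) x cols[0,2) = 4x2
Op 6 cut(2, 1): punch at orig (2,1); cuts so far [(0, 0), (2, 1), (3, 0), (3, 1)]; region rows[0,4) x cols[0,2) = 4x2
Unfold 1 (reflect across v@2): 8 holes -> [(0, 0), (0, 3), (2, 1), (2, 2), (3, 0), (3, 1), (3, 2), (3, 3)]
Unfold 2 (reflect across h@4): 16 holes -> [(0, 0), (0, 3), (2, 1), (2, 2), (3, 0), (3, 1), (3, 2), (3, 3), (4, 0), (4, 1), (4, 2), (4, 3), (5, 1), (5, 2), (7, 0), (7, 3)]

Answer: O..O
....
.OO.
OOOO
OOOO
.OO.
....
O..O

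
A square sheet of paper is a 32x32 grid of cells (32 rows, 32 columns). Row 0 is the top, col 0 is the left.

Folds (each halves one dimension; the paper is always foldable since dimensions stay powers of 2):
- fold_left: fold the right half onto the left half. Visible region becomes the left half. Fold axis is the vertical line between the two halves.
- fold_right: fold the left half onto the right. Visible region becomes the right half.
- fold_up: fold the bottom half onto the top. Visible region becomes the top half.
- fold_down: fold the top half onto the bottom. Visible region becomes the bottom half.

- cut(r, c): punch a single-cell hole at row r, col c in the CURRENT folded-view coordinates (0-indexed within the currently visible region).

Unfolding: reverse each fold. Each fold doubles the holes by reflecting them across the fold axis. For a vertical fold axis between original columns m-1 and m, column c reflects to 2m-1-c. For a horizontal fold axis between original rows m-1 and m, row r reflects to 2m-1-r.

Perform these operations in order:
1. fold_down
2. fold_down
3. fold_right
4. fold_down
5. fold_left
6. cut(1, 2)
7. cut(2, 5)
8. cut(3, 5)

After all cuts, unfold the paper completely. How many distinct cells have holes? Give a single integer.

Answer: 96

Derivation:
Op 1 fold_down: fold axis h@16; visible region now rows[16,32) x cols[0,32) = 16x32
Op 2 fold_down: fold axis h@24; visible region now rows[24,32) x cols[0,32) = 8x32
Op 3 fold_right: fold axis v@16; visible region now rows[24,32) x cols[16,32) = 8x16
Op 4 fold_down: fold axis h@28; visible region now rows[28,32) x cols[16,32) = 4x16
Op 5 fold_left: fold axis v@24; visible region now rows[28,32) x cols[16,24) = 4x8
Op 6 cut(1, 2): punch at orig (29,18); cuts so far [(29, 18)]; region rows[28,32) x cols[16,24) = 4x8
Op 7 cut(2, 5): punch at orig (30,21); cuts so far [(29, 18), (30, 21)]; region rows[28,32) x cols[16,24) = 4x8
Op 8 cut(3, 5): punch at orig (31,21); cuts so far [(29, 18), (30, 21), (31, 21)]; region rows[28,32) x cols[16,24) = 4x8
Unfold 1 (reflect across v@24): 6 holes -> [(29, 18), (29, 29), (30, 21), (30, 26), (31, 21), (31, 26)]
Unfold 2 (reflect across h@28): 12 holes -> [(24, 21), (24, 26), (25, 21), (25, 26), (26, 18), (26, 29), (29, 18), (29, 29), (30, 21), (30, 26), (31, 21), (31, 26)]
Unfold 3 (reflect across v@16): 24 holes -> [(24, 5), (24, 10), (24, 21), (24, 26), (25, 5), (25, 10), (25, 21), (25, 26), (26, 2), (26, 13), (26, 18), (26, 29), (29, 2), (29, 13), (29, 18), (29, 29), (30, 5), (30, 10), (30, 21), (30, 26), (31, 5), (31, 10), (31, 21), (31, 26)]
Unfold 4 (reflect across h@24): 48 holes -> [(16, 5), (16, 10), (16, 21), (16, 26), (17, 5), (17, 10), (17, 21), (17, 26), (18, 2), (18, 13), (18, 18), (18, 29), (21, 2), (21, 13), (21, 18), (21, 29), (22, 5), (22, 10), (22, 21), (22, 26), (23, 5), (23, 10), (23, 21), (23, 26), (24, 5), (24, 10), (24, 21), (24, 26), (25, 5), (25, 10), (25, 21), (25, 26), (26, 2), (26, 13), (26, 18), (26, 29), (29, 2), (29, 13), (29, 18), (29, 29), (30, 5), (30, 10), (30, 21), (30, 26), (31, 5), (31, 10), (31, 21), (31, 26)]
Unfold 5 (reflect across h@16): 96 holes -> [(0, 5), (0, 10), (0, 21), (0, 26), (1, 5), (1, 10), (1, 21), (1, 26), (2, 2), (2, 13), (2, 18), (2, 29), (5, 2), (5, 13), (5, 18), (5, 29), (6, 5), (6, 10), (6, 21), (6, 26), (7, 5), (7, 10), (7, 21), (7, 26), (8, 5), (8, 10), (8, 21), (8, 26), (9, 5), (9, 10), (9, 21), (9, 26), (10, 2), (10, 13), (10, 18), (10, 29), (13, 2), (13, 13), (13, 18), (13, 29), (14, 5), (14, 10), (14, 21), (14, 26), (15, 5), (15, 10), (15, 21), (15, 26), (16, 5), (16, 10), (16, 21), (16, 26), (17, 5), (17, 10), (17, 21), (17, 26), (18, 2), (18, 13), (18, 18), (18, 29), (21, 2), (21, 13), (21, 18), (21, 29), (22, 5), (22, 10), (22, 21), (22, 26), (23, 5), (23, 10), (23, 21), (23, 26), (24, 5), (24, 10), (24, 21), (24, 26), (25, 5), (25, 10), (25, 21), (25, 26), (26, 2), (26, 13), (26, 18), (26, 29), (29, 2), (29, 13), (29, 18), (29, 29), (30, 5), (30, 10), (30, 21), (30, 26), (31, 5), (31, 10), (31, 21), (31, 26)]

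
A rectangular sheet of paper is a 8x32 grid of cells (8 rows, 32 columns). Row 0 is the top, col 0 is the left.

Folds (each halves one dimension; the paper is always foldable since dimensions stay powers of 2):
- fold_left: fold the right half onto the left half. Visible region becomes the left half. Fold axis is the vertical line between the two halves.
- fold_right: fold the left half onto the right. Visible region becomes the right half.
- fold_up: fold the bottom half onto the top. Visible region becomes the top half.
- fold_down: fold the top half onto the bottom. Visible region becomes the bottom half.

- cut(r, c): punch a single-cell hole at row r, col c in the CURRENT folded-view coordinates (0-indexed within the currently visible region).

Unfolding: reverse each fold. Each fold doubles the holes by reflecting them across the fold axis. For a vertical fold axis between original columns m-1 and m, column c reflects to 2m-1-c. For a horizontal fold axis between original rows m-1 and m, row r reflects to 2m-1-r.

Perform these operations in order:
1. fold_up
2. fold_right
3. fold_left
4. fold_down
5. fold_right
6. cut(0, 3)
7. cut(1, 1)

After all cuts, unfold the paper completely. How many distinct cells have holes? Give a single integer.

Op 1 fold_up: fold axis h@4; visible region now rows[0,4) x cols[0,32) = 4x32
Op 2 fold_right: fold axis v@16; visible region now rows[0,4) x cols[16,32) = 4x16
Op 3 fold_left: fold axis v@24; visible region now rows[0,4) x cols[16,24) = 4x8
Op 4 fold_down: fold axis h@2; visible region now rows[2,4) x cols[16,24) = 2x8
Op 5 fold_right: fold axis v@20; visible region now rows[2,4) x cols[20,24) = 2x4
Op 6 cut(0, 3): punch at orig (2,23); cuts so far [(2, 23)]; region rows[2,4) x cols[20,24) = 2x4
Op 7 cut(1, 1): punch at orig (3,21); cuts so far [(2, 23), (3, 21)]; region rows[2,4) x cols[20,24) = 2x4
Unfold 1 (reflect across v@20): 4 holes -> [(2, 16), (2, 23), (3, 18), (3, 21)]
Unfold 2 (reflect across h@2): 8 holes -> [(0, 18), (0, 21), (1, 16), (1, 23), (2, 16), (2, 23), (3, 18), (3, 21)]
Unfold 3 (reflect across v@24): 16 holes -> [(0, 18), (0, 21), (0, 26), (0, 29), (1, 16), (1, 23), (1, 24), (1, 31), (2, 16), (2, 23), (2, 24), (2, 31), (3, 18), (3, 21), (3, 26), (3, 29)]
Unfold 4 (reflect across v@16): 32 holes -> [(0, 2), (0, 5), (0, 10), (0, 13), (0, 18), (0, 21), (0, 26), (0, 29), (1, 0), (1, 7), (1, 8), (1, 15), (1, 16), (1, 23), (1, 24), (1, 31), (2, 0), (2, 7), (2, 8), (2, 15), (2, 16), (2, 23), (2, 24), (2, 31), (3, 2), (3, 5), (3, 10), (3, 13), (3, 18), (3, 21), (3, 26), (3, 29)]
Unfold 5 (reflect across h@4): 64 holes -> [(0, 2), (0, 5), (0, 10), (0, 13), (0, 18), (0, 21), (0, 26), (0, 29), (1, 0), (1, 7), (1, 8), (1, 15), (1, 16), (1, 23), (1, 24), (1, 31), (2, 0), (2, 7), (2, 8), (2, 15), (2, 16), (2, 23), (2, 24), (2, 31), (3, 2), (3, 5), (3, 10), (3, 13), (3, 18), (3, 21), (3, 26), (3, 29), (4, 2), (4, 5), (4, 10), (4, 13), (4, 18), (4, 21), (4, 26), (4, 29), (5, 0), (5, 7), (5, 8), (5, 15), (5, 16), (5, 23), (5, 24), (5, 31), (6, 0), (6, 7), (6, 8), (6, 15), (6, 16), (6, 23), (6, 24), (6, 31), (7, 2), (7, 5), (7, 10), (7, 13), (7, 18), (7, 21), (7, 26), (7, 29)]

Answer: 64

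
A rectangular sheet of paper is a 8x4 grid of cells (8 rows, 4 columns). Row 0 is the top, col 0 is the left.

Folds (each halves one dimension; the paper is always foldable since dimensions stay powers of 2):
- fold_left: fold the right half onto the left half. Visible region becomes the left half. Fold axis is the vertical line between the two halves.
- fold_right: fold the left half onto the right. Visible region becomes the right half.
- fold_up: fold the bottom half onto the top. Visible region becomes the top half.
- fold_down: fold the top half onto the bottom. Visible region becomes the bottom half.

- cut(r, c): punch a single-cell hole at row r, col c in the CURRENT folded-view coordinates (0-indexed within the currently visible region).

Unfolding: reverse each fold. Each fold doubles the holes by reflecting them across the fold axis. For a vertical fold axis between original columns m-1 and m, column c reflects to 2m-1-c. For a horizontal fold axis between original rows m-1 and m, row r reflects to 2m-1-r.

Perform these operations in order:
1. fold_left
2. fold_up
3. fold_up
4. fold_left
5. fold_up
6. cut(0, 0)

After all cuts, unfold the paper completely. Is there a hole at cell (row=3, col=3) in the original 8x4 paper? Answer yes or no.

Op 1 fold_left: fold axis v@2; visible region now rows[0,8) x cols[0,2) = 8x2
Op 2 fold_up: fold axis h@4; visible region now rows[0,4) x cols[0,2) = 4x2
Op 3 fold_up: fold axis h@2; visible region now rows[0,2) x cols[0,2) = 2x2
Op 4 fold_left: fold axis v@1; visible region now rows[0,2) x cols[0,1) = 2x1
Op 5 fold_up: fold axis h@1; visible region now rows[0,1) x cols[0,1) = 1x1
Op 6 cut(0, 0): punch at orig (0,0); cuts so far [(0, 0)]; region rows[0,1) x cols[0,1) = 1x1
Unfold 1 (reflect across h@1): 2 holes -> [(0, 0), (1, 0)]
Unfold 2 (reflect across v@1): 4 holes -> [(0, 0), (0, 1), (1, 0), (1, 1)]
Unfold 3 (reflect across h@2): 8 holes -> [(0, 0), (0, 1), (1, 0), (1, 1), (2, 0), (2, 1), (3, 0), (3, 1)]
Unfold 4 (reflect across h@4): 16 holes -> [(0, 0), (0, 1), (1, 0), (1, 1), (2, 0), (2, 1), (3, 0), (3, 1), (4, 0), (4, 1), (5, 0), (5, 1), (6, 0), (6, 1), (7, 0), (7, 1)]
Unfold 5 (reflect across v@2): 32 holes -> [(0, 0), (0, 1), (0, 2), (0, 3), (1, 0), (1, 1), (1, 2), (1, 3), (2, 0), (2, 1), (2, 2), (2, 3), (3, 0), (3, 1), (3, 2), (3, 3), (4, 0), (4, 1), (4, 2), (4, 3), (5, 0), (5, 1), (5, 2), (5, 3), (6, 0), (6, 1), (6, 2), (6, 3), (7, 0), (7, 1), (7, 2), (7, 3)]
Holes: [(0, 0), (0, 1), (0, 2), (0, 3), (1, 0), (1, 1), (1, 2), (1, 3), (2, 0), (2, 1), (2, 2), (2, 3), (3, 0), (3, 1), (3, 2), (3, 3), (4, 0), (4, 1), (4, 2), (4, 3), (5, 0), (5, 1), (5, 2), (5, 3), (6, 0), (6, 1), (6, 2), (6, 3), (7, 0), (7, 1), (7, 2), (7, 3)]

Answer: yes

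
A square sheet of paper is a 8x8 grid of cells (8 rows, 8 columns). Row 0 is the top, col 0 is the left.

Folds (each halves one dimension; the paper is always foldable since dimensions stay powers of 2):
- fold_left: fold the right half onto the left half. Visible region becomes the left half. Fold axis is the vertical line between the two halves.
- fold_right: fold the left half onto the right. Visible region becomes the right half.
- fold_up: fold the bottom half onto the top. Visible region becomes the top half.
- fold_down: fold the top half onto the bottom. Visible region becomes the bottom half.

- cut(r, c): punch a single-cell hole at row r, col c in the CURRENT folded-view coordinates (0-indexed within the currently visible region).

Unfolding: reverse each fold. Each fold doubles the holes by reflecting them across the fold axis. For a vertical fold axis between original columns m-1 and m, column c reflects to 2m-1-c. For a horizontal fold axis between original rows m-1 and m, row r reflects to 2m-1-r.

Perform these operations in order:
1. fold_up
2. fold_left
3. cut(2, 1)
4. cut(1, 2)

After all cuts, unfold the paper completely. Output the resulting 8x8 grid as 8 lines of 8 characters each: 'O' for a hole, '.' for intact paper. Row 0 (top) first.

Op 1 fold_up: fold axis h@4; visible region now rows[0,4) x cols[0,8) = 4x8
Op 2 fold_left: fold axis v@4; visible region now rows[0,4) x cols[0,4) = 4x4
Op 3 cut(2, 1): punch at orig (2,1); cuts so far [(2, 1)]; region rows[0,4) x cols[0,4) = 4x4
Op 4 cut(1, 2): punch at orig (1,2); cuts so far [(1, 2), (2, 1)]; region rows[0,4) x cols[0,4) = 4x4
Unfold 1 (reflect across v@4): 4 holes -> [(1, 2), (1, 5), (2, 1), (2, 6)]
Unfold 2 (reflect across h@4): 8 holes -> [(1, 2), (1, 5), (2, 1), (2, 6), (5, 1), (5, 6), (6, 2), (6, 5)]

Answer: ........
..O..O..
.O....O.
........
........
.O....O.
..O..O..
........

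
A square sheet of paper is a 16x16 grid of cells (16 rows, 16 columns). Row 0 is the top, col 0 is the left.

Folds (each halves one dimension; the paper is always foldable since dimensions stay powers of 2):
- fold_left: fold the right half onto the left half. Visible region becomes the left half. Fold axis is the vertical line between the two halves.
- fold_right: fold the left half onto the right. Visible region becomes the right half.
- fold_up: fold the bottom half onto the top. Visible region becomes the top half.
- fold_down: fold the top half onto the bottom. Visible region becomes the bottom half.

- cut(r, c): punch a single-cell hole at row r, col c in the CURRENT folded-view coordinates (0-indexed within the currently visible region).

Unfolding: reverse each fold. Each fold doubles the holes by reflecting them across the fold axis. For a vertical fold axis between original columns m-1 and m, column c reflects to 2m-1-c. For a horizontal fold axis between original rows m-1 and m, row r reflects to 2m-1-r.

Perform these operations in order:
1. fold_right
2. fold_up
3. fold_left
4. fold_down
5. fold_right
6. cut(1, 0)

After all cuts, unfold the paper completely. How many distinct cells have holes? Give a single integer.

Op 1 fold_right: fold axis v@8; visible region now rows[0,16) x cols[8,16) = 16x8
Op 2 fold_up: fold axis h@8; visible region now rows[0,8) x cols[8,16) = 8x8
Op 3 fold_left: fold axis v@12; visible region now rows[0,8) x cols[8,12) = 8x4
Op 4 fold_down: fold axis h@4; visible region now rows[4,8) x cols[8,12) = 4x4
Op 5 fold_right: fold axis v@10; visible region now rows[4,8) x cols[10,12) = 4x2
Op 6 cut(1, 0): punch at orig (5,10); cuts so far [(5, 10)]; region rows[4,8) x cols[10,12) = 4x2
Unfold 1 (reflect across v@10): 2 holes -> [(5, 9), (5, 10)]
Unfold 2 (reflect across h@4): 4 holes -> [(2, 9), (2, 10), (5, 9), (5, 10)]
Unfold 3 (reflect across v@12): 8 holes -> [(2, 9), (2, 10), (2, 13), (2, 14), (5, 9), (5, 10), (5, 13), (5, 14)]
Unfold 4 (reflect across h@8): 16 holes -> [(2, 9), (2, 10), (2, 13), (2, 14), (5, 9), (5, 10), (5, 13), (5, 14), (10, 9), (10, 10), (10, 13), (10, 14), (13, 9), (13, 10), (13, 13), (13, 14)]
Unfold 5 (reflect across v@8): 32 holes -> [(2, 1), (2, 2), (2, 5), (2, 6), (2, 9), (2, 10), (2, 13), (2, 14), (5, 1), (5, 2), (5, 5), (5, 6), (5, 9), (5, 10), (5, 13), (5, 14), (10, 1), (10, 2), (10, 5), (10, 6), (10, 9), (10, 10), (10, 13), (10, 14), (13, 1), (13, 2), (13, 5), (13, 6), (13, 9), (13, 10), (13, 13), (13, 14)]

Answer: 32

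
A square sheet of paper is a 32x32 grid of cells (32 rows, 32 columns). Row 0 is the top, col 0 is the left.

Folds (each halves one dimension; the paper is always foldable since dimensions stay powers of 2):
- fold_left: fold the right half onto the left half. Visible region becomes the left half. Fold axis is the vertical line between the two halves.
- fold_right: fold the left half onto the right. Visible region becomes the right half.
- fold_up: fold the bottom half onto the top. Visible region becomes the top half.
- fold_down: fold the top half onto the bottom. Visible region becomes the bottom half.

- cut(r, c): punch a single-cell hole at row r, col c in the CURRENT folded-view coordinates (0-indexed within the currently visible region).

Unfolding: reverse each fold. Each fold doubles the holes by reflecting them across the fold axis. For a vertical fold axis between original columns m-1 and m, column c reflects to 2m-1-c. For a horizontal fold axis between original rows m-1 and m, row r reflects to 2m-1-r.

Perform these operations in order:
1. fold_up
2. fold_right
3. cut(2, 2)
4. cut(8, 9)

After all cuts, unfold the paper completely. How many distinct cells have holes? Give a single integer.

Op 1 fold_up: fold axis h@16; visible region now rows[0,16) x cols[0,32) = 16x32
Op 2 fold_right: fold axis v@16; visible region now rows[0,16) x cols[16,32) = 16x16
Op 3 cut(2, 2): punch at orig (2,18); cuts so far [(2, 18)]; region rows[0,16) x cols[16,32) = 16x16
Op 4 cut(8, 9): punch at orig (8,25); cuts so far [(2, 18), (8, 25)]; region rows[0,16) x cols[16,32) = 16x16
Unfold 1 (reflect across v@16): 4 holes -> [(2, 13), (2, 18), (8, 6), (8, 25)]
Unfold 2 (reflect across h@16): 8 holes -> [(2, 13), (2, 18), (8, 6), (8, 25), (23, 6), (23, 25), (29, 13), (29, 18)]

Answer: 8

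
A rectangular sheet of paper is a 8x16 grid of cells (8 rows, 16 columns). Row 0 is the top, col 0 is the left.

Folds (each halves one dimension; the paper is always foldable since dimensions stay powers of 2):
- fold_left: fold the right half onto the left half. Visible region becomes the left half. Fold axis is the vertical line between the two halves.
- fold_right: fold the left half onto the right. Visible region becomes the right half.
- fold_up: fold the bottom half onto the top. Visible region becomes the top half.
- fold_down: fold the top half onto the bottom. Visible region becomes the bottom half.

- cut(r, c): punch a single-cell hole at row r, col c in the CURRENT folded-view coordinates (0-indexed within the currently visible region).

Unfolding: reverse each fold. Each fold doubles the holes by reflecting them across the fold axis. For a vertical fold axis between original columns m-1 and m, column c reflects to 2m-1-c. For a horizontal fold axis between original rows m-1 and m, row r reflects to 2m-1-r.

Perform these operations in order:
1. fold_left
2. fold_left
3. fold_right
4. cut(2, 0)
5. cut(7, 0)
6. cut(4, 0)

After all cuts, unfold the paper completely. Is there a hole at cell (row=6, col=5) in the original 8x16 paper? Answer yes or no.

Op 1 fold_left: fold axis v@8; visible region now rows[0,8) x cols[0,8) = 8x8
Op 2 fold_left: fold axis v@4; visible region now rows[0,8) x cols[0,4) = 8x4
Op 3 fold_right: fold axis v@2; visible region now rows[0,8) x cols[2,4) = 8x2
Op 4 cut(2, 0): punch at orig (2,2); cuts so far [(2, 2)]; region rows[0,8) x cols[2,4) = 8x2
Op 5 cut(7, 0): punch at orig (7,2); cuts so far [(2, 2), (7, 2)]; region rows[0,8) x cols[2,4) = 8x2
Op 6 cut(4, 0): punch at orig (4,2); cuts so far [(2, 2), (4, 2), (7, 2)]; region rows[0,8) x cols[2,4) = 8x2
Unfold 1 (reflect across v@2): 6 holes -> [(2, 1), (2, 2), (4, 1), (4, 2), (7, 1), (7, 2)]
Unfold 2 (reflect across v@4): 12 holes -> [(2, 1), (2, 2), (2, 5), (2, 6), (4, 1), (4, 2), (4, 5), (4, 6), (7, 1), (7, 2), (7, 5), (7, 6)]
Unfold 3 (reflect across v@8): 24 holes -> [(2, 1), (2, 2), (2, 5), (2, 6), (2, 9), (2, 10), (2, 13), (2, 14), (4, 1), (4, 2), (4, 5), (4, 6), (4, 9), (4, 10), (4, 13), (4, 14), (7, 1), (7, 2), (7, 5), (7, 6), (7, 9), (7, 10), (7, 13), (7, 14)]
Holes: [(2, 1), (2, 2), (2, 5), (2, 6), (2, 9), (2, 10), (2, 13), (2, 14), (4, 1), (4, 2), (4, 5), (4, 6), (4, 9), (4, 10), (4, 13), (4, 14), (7, 1), (7, 2), (7, 5), (7, 6), (7, 9), (7, 10), (7, 13), (7, 14)]

Answer: no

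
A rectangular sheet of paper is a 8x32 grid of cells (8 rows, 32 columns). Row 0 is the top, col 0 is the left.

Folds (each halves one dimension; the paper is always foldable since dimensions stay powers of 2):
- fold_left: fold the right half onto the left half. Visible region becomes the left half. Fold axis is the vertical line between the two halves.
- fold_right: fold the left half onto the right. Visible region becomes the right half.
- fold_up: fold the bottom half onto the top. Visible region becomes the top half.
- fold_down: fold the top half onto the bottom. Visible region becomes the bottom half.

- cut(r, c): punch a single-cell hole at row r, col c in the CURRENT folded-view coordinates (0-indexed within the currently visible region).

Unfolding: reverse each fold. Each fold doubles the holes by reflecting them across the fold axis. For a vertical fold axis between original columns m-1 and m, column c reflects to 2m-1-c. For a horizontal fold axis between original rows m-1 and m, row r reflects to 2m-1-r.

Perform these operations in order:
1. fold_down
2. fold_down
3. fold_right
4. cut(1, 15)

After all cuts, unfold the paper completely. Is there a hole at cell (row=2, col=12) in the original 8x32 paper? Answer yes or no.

Answer: no

Derivation:
Op 1 fold_down: fold axis h@4; visible region now rows[4,8) x cols[0,32) = 4x32
Op 2 fold_down: fold axis h@6; visible region now rows[6,8) x cols[0,32) = 2x32
Op 3 fold_right: fold axis v@16; visible region now rows[6,8) x cols[16,32) = 2x16
Op 4 cut(1, 15): punch at orig (7,31); cuts so far [(7, 31)]; region rows[6,8) x cols[16,32) = 2x16
Unfold 1 (reflect across v@16): 2 holes -> [(7, 0), (7, 31)]
Unfold 2 (reflect across h@6): 4 holes -> [(4, 0), (4, 31), (7, 0), (7, 31)]
Unfold 3 (reflect across h@4): 8 holes -> [(0, 0), (0, 31), (3, 0), (3, 31), (4, 0), (4, 31), (7, 0), (7, 31)]
Holes: [(0, 0), (0, 31), (3, 0), (3, 31), (4, 0), (4, 31), (7, 0), (7, 31)]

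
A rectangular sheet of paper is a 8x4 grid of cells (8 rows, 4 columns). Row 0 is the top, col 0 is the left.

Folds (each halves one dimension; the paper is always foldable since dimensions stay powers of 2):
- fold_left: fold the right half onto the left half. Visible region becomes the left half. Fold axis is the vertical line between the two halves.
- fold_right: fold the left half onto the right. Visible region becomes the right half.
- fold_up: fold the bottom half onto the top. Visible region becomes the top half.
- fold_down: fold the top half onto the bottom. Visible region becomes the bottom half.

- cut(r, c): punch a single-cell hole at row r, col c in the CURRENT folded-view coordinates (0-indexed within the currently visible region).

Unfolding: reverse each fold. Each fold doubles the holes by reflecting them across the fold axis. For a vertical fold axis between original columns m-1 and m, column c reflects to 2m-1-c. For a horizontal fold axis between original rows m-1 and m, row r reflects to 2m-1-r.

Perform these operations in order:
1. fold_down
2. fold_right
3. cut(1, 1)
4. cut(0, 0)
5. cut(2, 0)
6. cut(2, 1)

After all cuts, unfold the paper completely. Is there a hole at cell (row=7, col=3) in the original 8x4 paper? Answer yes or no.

Op 1 fold_down: fold axis h@4; visible region now rows[4,8) x cols[0,4) = 4x4
Op 2 fold_right: fold axis v@2; visible region now rows[4,8) x cols[2,4) = 4x2
Op 3 cut(1, 1): punch at orig (5,3); cuts so far [(5, 3)]; region rows[4,8) x cols[2,4) = 4x2
Op 4 cut(0, 0): punch at orig (4,2); cuts so far [(4, 2), (5, 3)]; region rows[4,8) x cols[2,4) = 4x2
Op 5 cut(2, 0): punch at orig (6,2); cuts so far [(4, 2), (5, 3), (6, 2)]; region rows[4,8) x cols[2,4) = 4x2
Op 6 cut(2, 1): punch at orig (6,3); cuts so far [(4, 2), (5, 3), (6, 2), (6, 3)]; region rows[4,8) x cols[2,4) = 4x2
Unfold 1 (reflect across v@2): 8 holes -> [(4, 1), (4, 2), (5, 0), (5, 3), (6, 0), (6, 1), (6, 2), (6, 3)]
Unfold 2 (reflect across h@4): 16 holes -> [(1, 0), (1, 1), (1, 2), (1, 3), (2, 0), (2, 3), (3, 1), (3, 2), (4, 1), (4, 2), (5, 0), (5, 3), (6, 0), (6, 1), (6, 2), (6, 3)]
Holes: [(1, 0), (1, 1), (1, 2), (1, 3), (2, 0), (2, 3), (3, 1), (3, 2), (4, 1), (4, 2), (5, 0), (5, 3), (6, 0), (6, 1), (6, 2), (6, 3)]

Answer: no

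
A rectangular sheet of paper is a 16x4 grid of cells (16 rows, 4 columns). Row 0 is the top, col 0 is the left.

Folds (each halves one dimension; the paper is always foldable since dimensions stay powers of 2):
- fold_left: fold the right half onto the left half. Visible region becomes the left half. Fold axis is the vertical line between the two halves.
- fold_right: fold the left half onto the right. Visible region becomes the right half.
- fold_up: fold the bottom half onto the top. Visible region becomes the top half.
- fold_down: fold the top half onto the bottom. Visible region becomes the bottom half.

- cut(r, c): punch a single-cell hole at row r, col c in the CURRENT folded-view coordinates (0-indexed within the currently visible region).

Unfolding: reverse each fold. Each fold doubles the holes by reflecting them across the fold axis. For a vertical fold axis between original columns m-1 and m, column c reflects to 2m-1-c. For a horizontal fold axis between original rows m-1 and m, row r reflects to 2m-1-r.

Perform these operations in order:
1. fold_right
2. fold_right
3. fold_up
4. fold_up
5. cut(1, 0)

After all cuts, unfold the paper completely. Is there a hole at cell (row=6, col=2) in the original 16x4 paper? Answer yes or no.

Op 1 fold_right: fold axis v@2; visible region now rows[0,16) x cols[2,4) = 16x2
Op 2 fold_right: fold axis v@3; visible region now rows[0,16) x cols[3,4) = 16x1
Op 3 fold_up: fold axis h@8; visible region now rows[0,8) x cols[3,4) = 8x1
Op 4 fold_up: fold axis h@4; visible region now rows[0,4) x cols[3,4) = 4x1
Op 5 cut(1, 0): punch at orig (1,3); cuts so far [(1, 3)]; region rows[0,4) x cols[3,4) = 4x1
Unfold 1 (reflect across h@4): 2 holes -> [(1, 3), (6, 3)]
Unfold 2 (reflect across h@8): 4 holes -> [(1, 3), (6, 3), (9, 3), (14, 3)]
Unfold 3 (reflect across v@3): 8 holes -> [(1, 2), (1, 3), (6, 2), (6, 3), (9, 2), (9, 3), (14, 2), (14, 3)]
Unfold 4 (reflect across v@2): 16 holes -> [(1, 0), (1, 1), (1, 2), (1, 3), (6, 0), (6, 1), (6, 2), (6, 3), (9, 0), (9, 1), (9, 2), (9, 3), (14, 0), (14, 1), (14, 2), (14, 3)]
Holes: [(1, 0), (1, 1), (1, 2), (1, 3), (6, 0), (6, 1), (6, 2), (6, 3), (9, 0), (9, 1), (9, 2), (9, 3), (14, 0), (14, 1), (14, 2), (14, 3)]

Answer: yes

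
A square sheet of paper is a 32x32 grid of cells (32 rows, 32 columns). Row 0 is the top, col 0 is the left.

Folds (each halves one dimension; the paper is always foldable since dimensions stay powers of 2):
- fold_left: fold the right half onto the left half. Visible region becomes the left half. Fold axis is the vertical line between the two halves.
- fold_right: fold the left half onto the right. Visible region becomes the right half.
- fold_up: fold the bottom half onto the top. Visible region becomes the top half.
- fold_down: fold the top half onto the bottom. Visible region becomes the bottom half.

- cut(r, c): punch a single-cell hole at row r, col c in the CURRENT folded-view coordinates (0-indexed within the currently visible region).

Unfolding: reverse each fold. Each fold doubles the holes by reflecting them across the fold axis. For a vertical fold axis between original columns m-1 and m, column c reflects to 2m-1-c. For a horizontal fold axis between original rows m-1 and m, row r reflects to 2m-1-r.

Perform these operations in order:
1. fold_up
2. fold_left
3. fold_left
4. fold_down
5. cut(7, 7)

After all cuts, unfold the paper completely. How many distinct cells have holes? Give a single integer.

Answer: 16

Derivation:
Op 1 fold_up: fold axis h@16; visible region now rows[0,16) x cols[0,32) = 16x32
Op 2 fold_left: fold axis v@16; visible region now rows[0,16) x cols[0,16) = 16x16
Op 3 fold_left: fold axis v@8; visible region now rows[0,16) x cols[0,8) = 16x8
Op 4 fold_down: fold axis h@8; visible region now rows[8,16) x cols[0,8) = 8x8
Op 5 cut(7, 7): punch at orig (15,7); cuts so far [(15, 7)]; region rows[8,16) x cols[0,8) = 8x8
Unfold 1 (reflect across h@8): 2 holes -> [(0, 7), (15, 7)]
Unfold 2 (reflect across v@8): 4 holes -> [(0, 7), (0, 8), (15, 7), (15, 8)]
Unfold 3 (reflect across v@16): 8 holes -> [(0, 7), (0, 8), (0, 23), (0, 24), (15, 7), (15, 8), (15, 23), (15, 24)]
Unfold 4 (reflect across h@16): 16 holes -> [(0, 7), (0, 8), (0, 23), (0, 24), (15, 7), (15, 8), (15, 23), (15, 24), (16, 7), (16, 8), (16, 23), (16, 24), (31, 7), (31, 8), (31, 23), (31, 24)]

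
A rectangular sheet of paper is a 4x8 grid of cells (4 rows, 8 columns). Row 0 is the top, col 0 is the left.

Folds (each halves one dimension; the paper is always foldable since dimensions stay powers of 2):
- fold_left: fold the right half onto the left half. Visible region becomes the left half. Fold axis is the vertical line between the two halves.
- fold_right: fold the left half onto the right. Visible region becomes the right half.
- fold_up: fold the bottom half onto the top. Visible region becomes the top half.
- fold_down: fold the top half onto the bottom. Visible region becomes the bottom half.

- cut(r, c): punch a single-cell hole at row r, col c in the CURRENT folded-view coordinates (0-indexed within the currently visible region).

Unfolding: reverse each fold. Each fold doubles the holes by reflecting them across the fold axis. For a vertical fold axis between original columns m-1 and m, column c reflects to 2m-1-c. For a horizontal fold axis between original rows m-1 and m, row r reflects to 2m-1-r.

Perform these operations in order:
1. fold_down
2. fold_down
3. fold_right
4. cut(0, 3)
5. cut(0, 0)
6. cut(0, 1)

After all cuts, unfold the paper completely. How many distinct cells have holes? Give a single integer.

Op 1 fold_down: fold axis h@2; visible region now rows[2,4) x cols[0,8) = 2x8
Op 2 fold_down: fold axis h@3; visible region now rows[3,4) x cols[0,8) = 1x8
Op 3 fold_right: fold axis v@4; visible region now rows[3,4) x cols[4,8) = 1x4
Op 4 cut(0, 3): punch at orig (3,7); cuts so far [(3, 7)]; region rows[3,4) x cols[4,8) = 1x4
Op 5 cut(0, 0): punch at orig (3,4); cuts so far [(3, 4), (3, 7)]; region rows[3,4) x cols[4,8) = 1x4
Op 6 cut(0, 1): punch at orig (3,5); cuts so far [(3, 4), (3, 5), (3, 7)]; region rows[3,4) x cols[4,8) = 1x4
Unfold 1 (reflect across v@4): 6 holes -> [(3, 0), (3, 2), (3, 3), (3, 4), (3, 5), (3, 7)]
Unfold 2 (reflect across h@3): 12 holes -> [(2, 0), (2, 2), (2, 3), (2, 4), (2, 5), (2, 7), (3, 0), (3, 2), (3, 3), (3, 4), (3, 5), (3, 7)]
Unfold 3 (reflect across h@2): 24 holes -> [(0, 0), (0, 2), (0, 3), (0, 4), (0, 5), (0, 7), (1, 0), (1, 2), (1, 3), (1, 4), (1, 5), (1, 7), (2, 0), (2, 2), (2, 3), (2, 4), (2, 5), (2, 7), (3, 0), (3, 2), (3, 3), (3, 4), (3, 5), (3, 7)]

Answer: 24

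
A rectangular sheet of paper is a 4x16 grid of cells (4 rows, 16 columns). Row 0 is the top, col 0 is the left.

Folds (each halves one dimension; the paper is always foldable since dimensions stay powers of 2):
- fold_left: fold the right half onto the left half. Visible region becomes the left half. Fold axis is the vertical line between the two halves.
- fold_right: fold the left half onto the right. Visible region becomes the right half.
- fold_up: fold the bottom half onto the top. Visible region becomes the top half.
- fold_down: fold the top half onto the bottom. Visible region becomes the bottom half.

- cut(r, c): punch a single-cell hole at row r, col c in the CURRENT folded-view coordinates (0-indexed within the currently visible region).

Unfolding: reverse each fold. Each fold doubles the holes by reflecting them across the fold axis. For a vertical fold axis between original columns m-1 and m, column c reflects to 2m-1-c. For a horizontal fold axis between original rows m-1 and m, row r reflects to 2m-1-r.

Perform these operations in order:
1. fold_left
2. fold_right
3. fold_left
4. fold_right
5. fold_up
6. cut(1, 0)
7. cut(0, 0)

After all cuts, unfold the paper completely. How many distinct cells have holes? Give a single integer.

Op 1 fold_left: fold axis v@8; visible region now rows[0,4) x cols[0,8) = 4x8
Op 2 fold_right: fold axis v@4; visible region now rows[0,4) x cols[4,8) = 4x4
Op 3 fold_left: fold axis v@6; visible region now rows[0,4) x cols[4,6) = 4x2
Op 4 fold_right: fold axis v@5; visible region now rows[0,4) x cols[5,6) = 4x1
Op 5 fold_up: fold axis h@2; visible region now rows[0,2) x cols[5,6) = 2x1
Op 6 cut(1, 0): punch at orig (1,5); cuts so far [(1, 5)]; region rows[0,2) x cols[5,6) = 2x1
Op 7 cut(0, 0): punch at orig (0,5); cuts so far [(0, 5), (1, 5)]; region rows[0,2) x cols[5,6) = 2x1
Unfold 1 (reflect across h@2): 4 holes -> [(0, 5), (1, 5), (2, 5), (3, 5)]
Unfold 2 (reflect across v@5): 8 holes -> [(0, 4), (0, 5), (1, 4), (1, 5), (2, 4), (2, 5), (3, 4), (3, 5)]
Unfold 3 (reflect across v@6): 16 holes -> [(0, 4), (0, 5), (0, 6), (0, 7), (1, 4), (1, 5), (1, 6), (1, 7), (2, 4), (2, 5), (2, 6), (2, 7), (3, 4), (3, 5), (3, 6), (3, 7)]
Unfold 4 (reflect across v@4): 32 holes -> [(0, 0), (0, 1), (0, 2), (0, 3), (0, 4), (0, 5), (0, 6), (0, 7), (1, 0), (1, 1), (1, 2), (1, 3), (1, 4), (1, 5), (1, 6), (1, 7), (2, 0), (2, 1), (2, 2), (2, 3), (2, 4), (2, 5), (2, 6), (2, 7), (3, 0), (3, 1), (3, 2), (3, 3), (3, 4), (3, 5), (3, 6), (3, 7)]
Unfold 5 (reflect across v@8): 64 holes -> [(0, 0), (0, 1), (0, 2), (0, 3), (0, 4), (0, 5), (0, 6), (0, 7), (0, 8), (0, 9), (0, 10), (0, 11), (0, 12), (0, 13), (0, 14), (0, 15), (1, 0), (1, 1), (1, 2), (1, 3), (1, 4), (1, 5), (1, 6), (1, 7), (1, 8), (1, 9), (1, 10), (1, 11), (1, 12), (1, 13), (1, 14), (1, 15), (2, 0), (2, 1), (2, 2), (2, 3), (2, 4), (2, 5), (2, 6), (2, 7), (2, 8), (2, 9), (2, 10), (2, 11), (2, 12), (2, 13), (2, 14), (2, 15), (3, 0), (3, 1), (3, 2), (3, 3), (3, 4), (3, 5), (3, 6), (3, 7), (3, 8), (3, 9), (3, 10), (3, 11), (3, 12), (3, 13), (3, 14), (3, 15)]

Answer: 64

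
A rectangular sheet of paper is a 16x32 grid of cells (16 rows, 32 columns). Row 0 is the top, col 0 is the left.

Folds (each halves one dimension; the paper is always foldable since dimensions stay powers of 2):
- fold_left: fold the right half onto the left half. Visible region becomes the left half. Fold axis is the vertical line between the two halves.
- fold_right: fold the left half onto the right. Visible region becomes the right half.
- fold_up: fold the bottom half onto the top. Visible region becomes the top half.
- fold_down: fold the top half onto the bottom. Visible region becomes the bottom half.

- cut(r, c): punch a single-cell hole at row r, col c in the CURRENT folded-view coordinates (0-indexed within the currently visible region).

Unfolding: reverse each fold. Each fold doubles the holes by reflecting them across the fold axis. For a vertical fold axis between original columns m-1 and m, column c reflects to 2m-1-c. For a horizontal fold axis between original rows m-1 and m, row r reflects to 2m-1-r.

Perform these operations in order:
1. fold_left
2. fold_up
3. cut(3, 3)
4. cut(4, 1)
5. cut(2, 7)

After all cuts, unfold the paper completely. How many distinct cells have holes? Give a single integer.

Op 1 fold_left: fold axis v@16; visible region now rows[0,16) x cols[0,16) = 16x16
Op 2 fold_up: fold axis h@8; visible region now rows[0,8) x cols[0,16) = 8x16
Op 3 cut(3, 3): punch at orig (3,3); cuts so far [(3, 3)]; region rows[0,8) x cols[0,16) = 8x16
Op 4 cut(4, 1): punch at orig (4,1); cuts so far [(3, 3), (4, 1)]; region rows[0,8) x cols[0,16) = 8x16
Op 5 cut(2, 7): punch at orig (2,7); cuts so far [(2, 7), (3, 3), (4, 1)]; region rows[0,8) x cols[0,16) = 8x16
Unfold 1 (reflect across h@8): 6 holes -> [(2, 7), (3, 3), (4, 1), (11, 1), (12, 3), (13, 7)]
Unfold 2 (reflect across v@16): 12 holes -> [(2, 7), (2, 24), (3, 3), (3, 28), (4, 1), (4, 30), (11, 1), (11, 30), (12, 3), (12, 28), (13, 7), (13, 24)]

Answer: 12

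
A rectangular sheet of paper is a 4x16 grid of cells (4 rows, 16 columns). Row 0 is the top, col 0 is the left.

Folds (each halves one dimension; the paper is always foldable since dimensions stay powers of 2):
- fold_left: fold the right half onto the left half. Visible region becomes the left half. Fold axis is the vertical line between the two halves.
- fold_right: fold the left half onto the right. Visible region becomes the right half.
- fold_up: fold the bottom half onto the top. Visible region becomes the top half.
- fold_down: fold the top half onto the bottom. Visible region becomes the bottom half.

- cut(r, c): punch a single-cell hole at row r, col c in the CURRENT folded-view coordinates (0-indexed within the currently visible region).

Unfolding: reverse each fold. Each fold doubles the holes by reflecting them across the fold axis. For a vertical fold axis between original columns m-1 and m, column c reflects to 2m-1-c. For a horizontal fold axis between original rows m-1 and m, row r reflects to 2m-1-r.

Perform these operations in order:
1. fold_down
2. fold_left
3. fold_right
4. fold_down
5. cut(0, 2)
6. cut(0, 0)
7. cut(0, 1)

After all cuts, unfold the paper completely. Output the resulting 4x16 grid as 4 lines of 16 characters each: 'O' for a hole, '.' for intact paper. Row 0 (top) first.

Op 1 fold_down: fold axis h@2; visible region now rows[2,4) x cols[0,16) = 2x16
Op 2 fold_left: fold axis v@8; visible region now rows[2,4) x cols[0,8) = 2x8
Op 3 fold_right: fold axis v@4; visible region now rows[2,4) x cols[4,8) = 2x4
Op 4 fold_down: fold axis h@3; visible region now rows[3,4) x cols[4,8) = 1x4
Op 5 cut(0, 2): punch at orig (3,6); cuts so far [(3, 6)]; region rows[3,4) x cols[4,8) = 1x4
Op 6 cut(0, 0): punch at orig (3,4); cuts so far [(3, 4), (3, 6)]; region rows[3,4) x cols[4,8) = 1x4
Op 7 cut(0, 1): punch at orig (3,5); cuts so far [(3, 4), (3, 5), (3, 6)]; region rows[3,4) x cols[4,8) = 1x4
Unfold 1 (reflect across h@3): 6 holes -> [(2, 4), (2, 5), (2, 6), (3, 4), (3, 5), (3, 6)]
Unfold 2 (reflect across v@4): 12 holes -> [(2, 1), (2, 2), (2, 3), (2, 4), (2, 5), (2, 6), (3, 1), (3, 2), (3, 3), (3, 4), (3, 5), (3, 6)]
Unfold 3 (reflect across v@8): 24 holes -> [(2, 1), (2, 2), (2, 3), (2, 4), (2, 5), (2, 6), (2, 9), (2, 10), (2, 11), (2, 12), (2, 13), (2, 14), (3, 1), (3, 2), (3, 3), (3, 4), (3, 5), (3, 6), (3, 9), (3, 10), (3, 11), (3, 12), (3, 13), (3, 14)]
Unfold 4 (reflect across h@2): 48 holes -> [(0, 1), (0, 2), (0, 3), (0, 4), (0, 5), (0, 6), (0, 9), (0, 10), (0, 11), (0, 12), (0, 13), (0, 14), (1, 1), (1, 2), (1, 3), (1, 4), (1, 5), (1, 6), (1, 9), (1, 10), (1, 11), (1, 12), (1, 13), (1, 14), (2, 1), (2, 2), (2, 3), (2, 4), (2, 5), (2, 6), (2, 9), (2, 10), (2, 11), (2, 12), (2, 13), (2, 14), (3, 1), (3, 2), (3, 3), (3, 4), (3, 5), (3, 6), (3, 9), (3, 10), (3, 11), (3, 12), (3, 13), (3, 14)]

Answer: .OOOOOO..OOOOOO.
.OOOOOO..OOOOOO.
.OOOOOO..OOOOOO.
.OOOOOO..OOOOOO.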